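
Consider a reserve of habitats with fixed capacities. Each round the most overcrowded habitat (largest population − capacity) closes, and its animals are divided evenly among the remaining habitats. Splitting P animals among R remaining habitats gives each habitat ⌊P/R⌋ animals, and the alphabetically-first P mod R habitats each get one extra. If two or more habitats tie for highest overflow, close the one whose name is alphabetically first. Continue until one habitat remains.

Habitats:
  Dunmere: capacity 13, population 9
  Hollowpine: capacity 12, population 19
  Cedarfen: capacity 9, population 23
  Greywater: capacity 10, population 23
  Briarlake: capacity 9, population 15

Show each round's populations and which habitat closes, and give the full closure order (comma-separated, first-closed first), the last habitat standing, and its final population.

Round 1: Briarlake=15 Cedarfen=23 Dunmere=9 Greywater=23 Hollowpine=19 → close Cedarfen (overflow 14)
  23÷4 = 5 each, +1 to first 3
Round 2: Briarlake=21 Dunmere=15 Greywater=29 Hollowpine=24 → close Greywater (overflow 19)
  29÷3 = 9 each, +1 to first 2
Round 3: Briarlake=31 Dunmere=25 Hollowpine=33 → close Briarlake (overflow 22)
  31÷2 = 15 each, +1 to first 1
Round 4: Dunmere=41 Hollowpine=48 → close Hollowpine (overflow 36)
  48÷1 = 48 each, +1 to first 0

Closure order: Cedarfen, Greywater, Briarlake, Hollowpine
Last habitat: Dunmere with 89 animals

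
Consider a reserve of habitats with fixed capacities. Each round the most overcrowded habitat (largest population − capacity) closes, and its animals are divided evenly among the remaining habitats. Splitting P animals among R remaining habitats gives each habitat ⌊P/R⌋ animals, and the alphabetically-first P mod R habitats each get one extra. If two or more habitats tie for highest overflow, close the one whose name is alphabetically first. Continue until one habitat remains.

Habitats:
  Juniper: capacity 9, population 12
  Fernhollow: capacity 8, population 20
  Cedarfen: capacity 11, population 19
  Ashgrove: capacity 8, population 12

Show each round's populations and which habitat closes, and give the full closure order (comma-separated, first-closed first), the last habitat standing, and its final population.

Round 1: Ashgrove=12 Cedarfen=19 Fernhollow=20 Juniper=12 → close Fernhollow (overflow 12)
  20÷3 = 6 each, +1 to first 2
Round 2: Ashgrove=19 Cedarfen=26 Juniper=18 → close Cedarfen (overflow 15)
  26÷2 = 13 each, +1 to first 0
Round 3: Ashgrove=32 Juniper=31 → close Ashgrove (overflow 24)
  32÷1 = 32 each, +1 to first 0

Closure order: Fernhollow, Cedarfen, Ashgrove
Last habitat: Juniper with 63 animals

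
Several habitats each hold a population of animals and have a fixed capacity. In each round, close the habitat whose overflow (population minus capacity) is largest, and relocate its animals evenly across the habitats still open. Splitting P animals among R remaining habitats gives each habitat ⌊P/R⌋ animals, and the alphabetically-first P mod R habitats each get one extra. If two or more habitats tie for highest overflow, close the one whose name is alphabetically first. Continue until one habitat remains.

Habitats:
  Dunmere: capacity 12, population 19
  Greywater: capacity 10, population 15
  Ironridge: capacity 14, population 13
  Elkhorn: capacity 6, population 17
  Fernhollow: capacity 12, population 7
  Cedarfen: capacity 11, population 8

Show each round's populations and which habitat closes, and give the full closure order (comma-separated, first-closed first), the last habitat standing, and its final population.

Round 1: Cedarfen=8 Dunmere=19 Elkhorn=17 Fernhollow=7 Greywater=15 Ironridge=13 → close Elkhorn (overflow 11)
  17÷5 = 3 each, +1 to first 2
Round 2: Cedarfen=12 Dunmere=23 Fernhollow=10 Greywater=18 Ironridge=16 → close Dunmere (overflow 11)
  23÷4 = 5 each, +1 to first 3
Round 3: Cedarfen=18 Fernhollow=16 Greywater=24 Ironridge=21 → close Greywater (overflow 14)
  24÷3 = 8 each, +1 to first 0
Round 4: Cedarfen=26 Fernhollow=24 Ironridge=29 → close Cedarfen (overflow 15)
  26÷2 = 13 each, +1 to first 0
Round 5: Fernhollow=37 Ironridge=42 → close Ironridge (overflow 28)
  42÷1 = 42 each, +1 to first 0

Closure order: Elkhorn, Dunmere, Greywater, Cedarfen, Ironridge
Last habitat: Fernhollow with 79 animals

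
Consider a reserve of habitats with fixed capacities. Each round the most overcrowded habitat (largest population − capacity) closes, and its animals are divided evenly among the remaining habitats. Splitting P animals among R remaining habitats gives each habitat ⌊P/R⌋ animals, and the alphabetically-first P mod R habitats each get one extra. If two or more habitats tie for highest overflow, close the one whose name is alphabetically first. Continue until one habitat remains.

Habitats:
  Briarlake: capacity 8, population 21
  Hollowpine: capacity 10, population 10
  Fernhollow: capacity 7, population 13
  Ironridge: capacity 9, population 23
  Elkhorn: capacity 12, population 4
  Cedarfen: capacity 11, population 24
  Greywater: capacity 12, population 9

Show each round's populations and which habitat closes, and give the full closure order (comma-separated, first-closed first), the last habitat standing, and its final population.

Closure order: Ironridge, Briarlake, Cedarfen, Fernhollow, Hollowpine, Greywater
Last habitat: Elkhorn with 104 animals

Round 1: Briarlake=21 Cedarfen=24 Elkhorn=4 Fernhollow=13 Greywater=9 Hollowpine=10 Ironridge=23 → close Ironridge (overflow 14)
  23÷6 = 3 each, +1 to first 5
Round 2: Briarlake=25 Cedarfen=28 Elkhorn=8 Fernhollow=17 Greywater=13 Hollowpine=13 → close Briarlake (overflow 17)
  25÷5 = 5 each, +1 to first 0
Round 3: Cedarfen=33 Elkhorn=13 Fernhollow=22 Greywater=18 Hollowpine=18 → close Cedarfen (overflow 22)
  33÷4 = 8 each, +1 to first 1
Round 4: Elkhorn=22 Fernhollow=30 Greywater=26 Hollowpine=26 → close Fernhollow (overflow 23)
  30÷3 = 10 each, +1 to first 0
Round 5: Elkhorn=32 Greywater=36 Hollowpine=36 → close Hollowpine (overflow 26)
  36÷2 = 18 each, +1 to first 0
Round 6: Elkhorn=50 Greywater=54 → close Greywater (overflow 42)
  54÷1 = 54 each, +1 to first 0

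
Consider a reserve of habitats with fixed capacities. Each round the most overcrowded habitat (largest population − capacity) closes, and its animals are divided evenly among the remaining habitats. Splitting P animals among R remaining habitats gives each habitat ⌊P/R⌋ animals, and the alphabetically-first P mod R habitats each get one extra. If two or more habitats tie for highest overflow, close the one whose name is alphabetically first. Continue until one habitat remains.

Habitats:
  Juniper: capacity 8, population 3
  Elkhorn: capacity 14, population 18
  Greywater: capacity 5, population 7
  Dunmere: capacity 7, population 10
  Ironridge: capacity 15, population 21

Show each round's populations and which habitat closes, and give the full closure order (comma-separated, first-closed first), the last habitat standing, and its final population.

Round 1: Dunmere=10 Elkhorn=18 Greywater=7 Ironridge=21 Juniper=3 → close Ironridge (overflow 6)
  21÷4 = 5 each, +1 to first 1
Round 2: Dunmere=16 Elkhorn=23 Greywater=12 Juniper=8 → close Dunmere (overflow 9)
  16÷3 = 5 each, +1 to first 1
Round 3: Elkhorn=29 Greywater=17 Juniper=13 → close Elkhorn (overflow 15)
  29÷2 = 14 each, +1 to first 1
Round 4: Greywater=32 Juniper=27 → close Greywater (overflow 27)
  32÷1 = 32 each, +1 to first 0

Closure order: Ironridge, Dunmere, Elkhorn, Greywater
Last habitat: Juniper with 59 animals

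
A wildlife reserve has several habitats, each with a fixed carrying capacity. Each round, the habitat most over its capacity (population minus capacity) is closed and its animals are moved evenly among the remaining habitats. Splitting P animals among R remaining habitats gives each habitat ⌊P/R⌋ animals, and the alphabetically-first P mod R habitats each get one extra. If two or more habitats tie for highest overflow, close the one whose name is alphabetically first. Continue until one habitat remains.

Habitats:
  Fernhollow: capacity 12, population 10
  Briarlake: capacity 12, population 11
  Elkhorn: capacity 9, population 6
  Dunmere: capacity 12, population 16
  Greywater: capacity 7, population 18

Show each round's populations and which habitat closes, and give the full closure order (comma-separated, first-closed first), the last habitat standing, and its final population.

Closure order: Greywater, Dunmere, Briarlake, Elkhorn
Last habitat: Fernhollow with 61 animals

Round 1: Briarlake=11 Dunmere=16 Elkhorn=6 Fernhollow=10 Greywater=18 → close Greywater (overflow 11)
  18÷4 = 4 each, +1 to first 2
Round 2: Briarlake=16 Dunmere=21 Elkhorn=10 Fernhollow=14 → close Dunmere (overflow 9)
  21÷3 = 7 each, +1 to first 0
Round 3: Briarlake=23 Elkhorn=17 Fernhollow=21 → close Briarlake (overflow 11)
  23÷2 = 11 each, +1 to first 1
Round 4: Elkhorn=29 Fernhollow=32 → close Elkhorn (overflow 20)
  29÷1 = 29 each, +1 to first 0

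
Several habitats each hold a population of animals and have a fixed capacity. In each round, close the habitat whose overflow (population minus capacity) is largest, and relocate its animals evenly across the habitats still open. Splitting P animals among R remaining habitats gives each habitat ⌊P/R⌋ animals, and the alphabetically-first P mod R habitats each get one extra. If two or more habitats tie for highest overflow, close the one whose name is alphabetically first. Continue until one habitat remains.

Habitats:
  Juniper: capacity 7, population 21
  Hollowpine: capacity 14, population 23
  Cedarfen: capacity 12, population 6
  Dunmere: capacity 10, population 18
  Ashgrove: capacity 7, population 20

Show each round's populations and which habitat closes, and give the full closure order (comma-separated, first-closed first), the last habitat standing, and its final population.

Round 1: Ashgrove=20 Cedarfen=6 Dunmere=18 Hollowpine=23 Juniper=21 → close Juniper (overflow 14)
  21÷4 = 5 each, +1 to first 1
Round 2: Ashgrove=26 Cedarfen=11 Dunmere=23 Hollowpine=28 → close Ashgrove (overflow 19)
  26÷3 = 8 each, +1 to first 2
Round 3: Cedarfen=20 Dunmere=32 Hollowpine=36 → close Dunmere (overflow 22)
  32÷2 = 16 each, +1 to first 0
Round 4: Cedarfen=36 Hollowpine=52 → close Hollowpine (overflow 38)
  52÷1 = 52 each, +1 to first 0

Closure order: Juniper, Ashgrove, Dunmere, Hollowpine
Last habitat: Cedarfen with 88 animals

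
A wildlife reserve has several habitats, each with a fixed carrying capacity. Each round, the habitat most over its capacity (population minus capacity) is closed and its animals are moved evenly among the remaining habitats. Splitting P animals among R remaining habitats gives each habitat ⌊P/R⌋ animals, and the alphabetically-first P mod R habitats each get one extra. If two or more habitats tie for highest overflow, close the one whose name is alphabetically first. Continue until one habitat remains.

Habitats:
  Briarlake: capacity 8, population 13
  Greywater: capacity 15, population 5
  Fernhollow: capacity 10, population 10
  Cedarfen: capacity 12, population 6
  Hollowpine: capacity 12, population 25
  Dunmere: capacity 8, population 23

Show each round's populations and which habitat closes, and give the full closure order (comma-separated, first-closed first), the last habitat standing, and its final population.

Round 1: Briarlake=13 Cedarfen=6 Dunmere=23 Fernhollow=10 Greywater=5 Hollowpine=25 → close Dunmere (overflow 15)
  23÷5 = 4 each, +1 to first 3
Round 2: Briarlake=18 Cedarfen=11 Fernhollow=15 Greywater=9 Hollowpine=29 → close Hollowpine (overflow 17)
  29÷4 = 7 each, +1 to first 1
Round 3: Briarlake=26 Cedarfen=18 Fernhollow=22 Greywater=16 → close Briarlake (overflow 18)
  26÷3 = 8 each, +1 to first 2
Round 4: Cedarfen=27 Fernhollow=31 Greywater=24 → close Fernhollow (overflow 21)
  31÷2 = 15 each, +1 to first 1
Round 5: Cedarfen=43 Greywater=39 → close Cedarfen (overflow 31)
  43÷1 = 43 each, +1 to first 0

Closure order: Dunmere, Hollowpine, Briarlake, Fernhollow, Cedarfen
Last habitat: Greywater with 82 animals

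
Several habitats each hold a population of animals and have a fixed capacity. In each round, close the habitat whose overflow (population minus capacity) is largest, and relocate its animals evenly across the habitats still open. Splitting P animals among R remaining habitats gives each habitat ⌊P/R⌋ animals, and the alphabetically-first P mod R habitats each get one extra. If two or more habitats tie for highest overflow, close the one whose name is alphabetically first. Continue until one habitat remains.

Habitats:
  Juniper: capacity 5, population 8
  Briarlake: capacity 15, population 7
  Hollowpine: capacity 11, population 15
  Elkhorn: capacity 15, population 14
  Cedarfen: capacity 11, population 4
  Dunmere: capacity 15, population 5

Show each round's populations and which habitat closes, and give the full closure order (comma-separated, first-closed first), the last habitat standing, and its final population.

Closure order: Hollowpine, Juniper, Elkhorn, Briarlake, Cedarfen
Last habitat: Dunmere with 53 animals

Round 1: Briarlake=7 Cedarfen=4 Dunmere=5 Elkhorn=14 Hollowpine=15 Juniper=8 → close Hollowpine (overflow 4)
  15÷5 = 3 each, +1 to first 0
Round 2: Briarlake=10 Cedarfen=7 Dunmere=8 Elkhorn=17 Juniper=11 → close Juniper (overflow 6)
  11÷4 = 2 each, +1 to first 3
Round 3: Briarlake=13 Cedarfen=10 Dunmere=11 Elkhorn=19 → close Elkhorn (overflow 4)
  19÷3 = 6 each, +1 to first 1
Round 4: Briarlake=20 Cedarfen=16 Dunmere=17 → close Briarlake (overflow 5)
  20÷2 = 10 each, +1 to first 0
Round 5: Cedarfen=26 Dunmere=27 → close Cedarfen (overflow 15)
  26÷1 = 26 each, +1 to first 0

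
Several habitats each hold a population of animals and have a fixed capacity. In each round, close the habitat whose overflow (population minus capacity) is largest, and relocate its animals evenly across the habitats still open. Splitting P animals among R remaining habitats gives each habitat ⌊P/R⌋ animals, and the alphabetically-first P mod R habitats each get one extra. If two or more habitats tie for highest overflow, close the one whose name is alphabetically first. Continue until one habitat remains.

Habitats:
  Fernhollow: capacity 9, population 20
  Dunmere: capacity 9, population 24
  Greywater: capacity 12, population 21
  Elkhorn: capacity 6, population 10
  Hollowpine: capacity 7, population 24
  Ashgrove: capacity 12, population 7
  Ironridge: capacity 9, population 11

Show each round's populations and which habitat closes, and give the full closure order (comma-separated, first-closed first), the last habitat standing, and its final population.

Round 1: Ashgrove=7 Dunmere=24 Elkhorn=10 Fernhollow=20 Greywater=21 Hollowpine=24 Ironridge=11 → close Hollowpine (overflow 17)
  24÷6 = 4 each, +1 to first 0
Round 2: Ashgrove=11 Dunmere=28 Elkhorn=14 Fernhollow=24 Greywater=25 Ironridge=15 → close Dunmere (overflow 19)
  28÷5 = 5 each, +1 to first 3
Round 3: Ashgrove=17 Elkhorn=20 Fernhollow=30 Greywater=30 Ironridge=20 → close Fernhollow (overflow 21)
  30÷4 = 7 each, +1 to first 2
Round 4: Ashgrove=25 Elkhorn=28 Greywater=37 Ironridge=27 → close Greywater (overflow 25)
  37÷3 = 12 each, +1 to first 1
Round 5: Ashgrove=38 Elkhorn=40 Ironridge=39 → close Elkhorn (overflow 34)
  40÷2 = 20 each, +1 to first 0
Round 6: Ashgrove=58 Ironridge=59 → close Ironridge (overflow 50)
  59÷1 = 59 each, +1 to first 0

Closure order: Hollowpine, Dunmere, Fernhollow, Greywater, Elkhorn, Ironridge
Last habitat: Ashgrove with 117 animals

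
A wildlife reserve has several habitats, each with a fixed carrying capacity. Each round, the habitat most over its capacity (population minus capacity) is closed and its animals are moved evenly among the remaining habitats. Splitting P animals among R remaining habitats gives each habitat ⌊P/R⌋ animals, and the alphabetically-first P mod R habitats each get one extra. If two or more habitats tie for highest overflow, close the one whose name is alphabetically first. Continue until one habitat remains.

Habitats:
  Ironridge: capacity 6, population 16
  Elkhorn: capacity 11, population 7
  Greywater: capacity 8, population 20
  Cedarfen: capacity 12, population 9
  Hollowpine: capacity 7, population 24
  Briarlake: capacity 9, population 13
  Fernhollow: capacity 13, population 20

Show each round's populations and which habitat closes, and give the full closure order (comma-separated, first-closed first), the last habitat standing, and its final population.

Round 1: Briarlake=13 Cedarfen=9 Elkhorn=7 Fernhollow=20 Greywater=20 Hollowpine=24 Ironridge=16 → close Hollowpine (overflow 17)
  24÷6 = 4 each, +1 to first 0
Round 2: Briarlake=17 Cedarfen=13 Elkhorn=11 Fernhollow=24 Greywater=24 Ironridge=20 → close Greywater (overflow 16)
  24÷5 = 4 each, +1 to first 4
Round 3: Briarlake=22 Cedarfen=18 Elkhorn=16 Fernhollow=29 Ironridge=24 → close Ironridge (overflow 18)
  24÷4 = 6 each, +1 to first 0
Round 4: Briarlake=28 Cedarfen=24 Elkhorn=22 Fernhollow=35 → close Fernhollow (overflow 22)
  35÷3 = 11 each, +1 to first 2
Round 5: Briarlake=40 Cedarfen=36 Elkhorn=33 → close Briarlake (overflow 31)
  40÷2 = 20 each, +1 to first 0
Round 6: Cedarfen=56 Elkhorn=53 → close Cedarfen (overflow 44)
  56÷1 = 56 each, +1 to first 0

Closure order: Hollowpine, Greywater, Ironridge, Fernhollow, Briarlake, Cedarfen
Last habitat: Elkhorn with 109 animals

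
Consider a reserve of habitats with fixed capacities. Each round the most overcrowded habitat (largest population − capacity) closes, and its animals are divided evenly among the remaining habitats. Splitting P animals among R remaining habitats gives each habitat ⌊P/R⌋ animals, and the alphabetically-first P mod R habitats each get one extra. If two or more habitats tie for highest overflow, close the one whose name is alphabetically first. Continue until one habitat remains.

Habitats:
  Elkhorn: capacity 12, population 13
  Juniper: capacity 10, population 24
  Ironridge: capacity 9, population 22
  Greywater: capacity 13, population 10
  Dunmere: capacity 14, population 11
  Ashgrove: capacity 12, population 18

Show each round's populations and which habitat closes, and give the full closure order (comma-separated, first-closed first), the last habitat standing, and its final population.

Round 1: Ashgrove=18 Dunmere=11 Elkhorn=13 Greywater=10 Ironridge=22 Juniper=24 → close Juniper (overflow 14)
  24÷5 = 4 each, +1 to first 4
Round 2: Ashgrove=23 Dunmere=16 Elkhorn=18 Greywater=15 Ironridge=26 → close Ironridge (overflow 17)
  26÷4 = 6 each, +1 to first 2
Round 3: Ashgrove=30 Dunmere=23 Elkhorn=24 Greywater=21 → close Ashgrove (overflow 18)
  30÷3 = 10 each, +1 to first 0
Round 4: Dunmere=33 Elkhorn=34 Greywater=31 → close Elkhorn (overflow 22)
  34÷2 = 17 each, +1 to first 0
Round 5: Dunmere=50 Greywater=48 → close Dunmere (overflow 36)
  50÷1 = 50 each, +1 to first 0

Closure order: Juniper, Ironridge, Ashgrove, Elkhorn, Dunmere
Last habitat: Greywater with 98 animals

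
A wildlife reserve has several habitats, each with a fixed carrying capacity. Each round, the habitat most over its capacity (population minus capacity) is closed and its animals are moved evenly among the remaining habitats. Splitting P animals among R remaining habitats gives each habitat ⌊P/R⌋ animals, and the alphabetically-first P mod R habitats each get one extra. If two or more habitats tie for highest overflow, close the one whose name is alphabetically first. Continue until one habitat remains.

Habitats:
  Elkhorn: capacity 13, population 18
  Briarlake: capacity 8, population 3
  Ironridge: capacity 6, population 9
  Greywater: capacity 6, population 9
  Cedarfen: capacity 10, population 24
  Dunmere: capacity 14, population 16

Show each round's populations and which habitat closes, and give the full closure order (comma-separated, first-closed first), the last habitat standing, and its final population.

Closure order: Cedarfen, Elkhorn, Greywater, Dunmere, Ironridge
Last habitat: Briarlake with 79 animals

Round 1: Briarlake=3 Cedarfen=24 Dunmere=16 Elkhorn=18 Greywater=9 Ironridge=9 → close Cedarfen (overflow 14)
  24÷5 = 4 each, +1 to first 4
Round 2: Briarlake=8 Dunmere=21 Elkhorn=23 Greywater=14 Ironridge=13 → close Elkhorn (overflow 10)
  23÷4 = 5 each, +1 to first 3
Round 3: Briarlake=14 Dunmere=27 Greywater=20 Ironridge=18 → close Greywater (overflow 14)
  20÷3 = 6 each, +1 to first 2
Round 4: Briarlake=21 Dunmere=34 Ironridge=24 → close Dunmere (overflow 20)
  34÷2 = 17 each, +1 to first 0
Round 5: Briarlake=38 Ironridge=41 → close Ironridge (overflow 35)
  41÷1 = 41 each, +1 to first 0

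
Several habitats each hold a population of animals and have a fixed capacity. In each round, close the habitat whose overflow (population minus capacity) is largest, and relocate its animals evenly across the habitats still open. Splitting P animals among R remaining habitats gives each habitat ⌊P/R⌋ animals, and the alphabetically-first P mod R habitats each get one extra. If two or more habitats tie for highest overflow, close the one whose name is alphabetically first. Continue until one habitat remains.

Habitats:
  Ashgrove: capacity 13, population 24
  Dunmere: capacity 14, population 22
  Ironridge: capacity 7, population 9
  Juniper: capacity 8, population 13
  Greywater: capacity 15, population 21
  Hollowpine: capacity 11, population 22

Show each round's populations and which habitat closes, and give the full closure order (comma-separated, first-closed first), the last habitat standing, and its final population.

Closure order: Ashgrove, Hollowpine, Dunmere, Greywater, Ironridge
Last habitat: Juniper with 111 animals

Round 1: Ashgrove=24 Dunmere=22 Greywater=21 Hollowpine=22 Ironridge=9 Juniper=13 → close Ashgrove (overflow 11)
  24÷5 = 4 each, +1 to first 4
Round 2: Dunmere=27 Greywater=26 Hollowpine=27 Ironridge=14 Juniper=17 → close Hollowpine (overflow 16)
  27÷4 = 6 each, +1 to first 3
Round 3: Dunmere=34 Greywater=33 Ironridge=21 Juniper=23 → close Dunmere (overflow 20)
  34÷3 = 11 each, +1 to first 1
Round 4: Greywater=45 Ironridge=32 Juniper=34 → close Greywater (overflow 30)
  45÷2 = 22 each, +1 to first 1
Round 5: Ironridge=55 Juniper=56 → close Ironridge (overflow 48)
  55÷1 = 55 each, +1 to first 0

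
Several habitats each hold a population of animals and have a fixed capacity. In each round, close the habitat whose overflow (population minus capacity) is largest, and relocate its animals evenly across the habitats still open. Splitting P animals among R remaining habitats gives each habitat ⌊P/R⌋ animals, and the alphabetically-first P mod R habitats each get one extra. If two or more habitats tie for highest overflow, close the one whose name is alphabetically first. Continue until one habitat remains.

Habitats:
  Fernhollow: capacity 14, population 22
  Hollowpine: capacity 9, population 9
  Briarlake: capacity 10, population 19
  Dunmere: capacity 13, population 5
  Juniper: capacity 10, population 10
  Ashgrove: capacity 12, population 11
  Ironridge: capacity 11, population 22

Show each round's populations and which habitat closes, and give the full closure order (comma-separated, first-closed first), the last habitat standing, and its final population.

Closure order: Ironridge, Briarlake, Fernhollow, Ashgrove, Hollowpine, Juniper
Last habitat: Dunmere with 98 animals

Round 1: Ashgrove=11 Briarlake=19 Dunmere=5 Fernhollow=22 Hollowpine=9 Ironridge=22 Juniper=10 → close Ironridge (overflow 11)
  22÷6 = 3 each, +1 to first 4
Round 2: Ashgrove=15 Briarlake=23 Dunmere=9 Fernhollow=26 Hollowpine=12 Juniper=13 → close Briarlake (overflow 13)
  23÷5 = 4 each, +1 to first 3
Round 3: Ashgrove=20 Dunmere=14 Fernhollow=31 Hollowpine=16 Juniper=17 → close Fernhollow (overflow 17)
  31÷4 = 7 each, +1 to first 3
Round 4: Ashgrove=28 Dunmere=22 Hollowpine=24 Juniper=24 → close Ashgrove (overflow 16)
  28÷3 = 9 each, +1 to first 1
Round 5: Dunmere=32 Hollowpine=33 Juniper=33 → close Hollowpine (overflow 24)
  33÷2 = 16 each, +1 to first 1
Round 6: Dunmere=49 Juniper=49 → close Juniper (overflow 39)
  49÷1 = 49 each, +1 to first 0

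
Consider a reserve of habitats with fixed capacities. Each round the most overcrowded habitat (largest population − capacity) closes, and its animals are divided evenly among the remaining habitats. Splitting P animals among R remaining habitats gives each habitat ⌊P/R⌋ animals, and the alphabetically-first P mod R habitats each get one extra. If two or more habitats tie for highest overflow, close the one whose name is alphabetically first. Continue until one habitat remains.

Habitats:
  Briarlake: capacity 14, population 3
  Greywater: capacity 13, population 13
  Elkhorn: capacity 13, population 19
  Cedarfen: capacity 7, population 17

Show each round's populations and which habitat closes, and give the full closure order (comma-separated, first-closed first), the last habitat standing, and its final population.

Closure order: Cedarfen, Elkhorn, Greywater
Last habitat: Briarlake with 52 animals

Round 1: Briarlake=3 Cedarfen=17 Elkhorn=19 Greywater=13 → close Cedarfen (overflow 10)
  17÷3 = 5 each, +1 to first 2
Round 2: Briarlake=9 Elkhorn=25 Greywater=18 → close Elkhorn (overflow 12)
  25÷2 = 12 each, +1 to first 1
Round 3: Briarlake=22 Greywater=30 → close Greywater (overflow 17)
  30÷1 = 30 each, +1 to first 0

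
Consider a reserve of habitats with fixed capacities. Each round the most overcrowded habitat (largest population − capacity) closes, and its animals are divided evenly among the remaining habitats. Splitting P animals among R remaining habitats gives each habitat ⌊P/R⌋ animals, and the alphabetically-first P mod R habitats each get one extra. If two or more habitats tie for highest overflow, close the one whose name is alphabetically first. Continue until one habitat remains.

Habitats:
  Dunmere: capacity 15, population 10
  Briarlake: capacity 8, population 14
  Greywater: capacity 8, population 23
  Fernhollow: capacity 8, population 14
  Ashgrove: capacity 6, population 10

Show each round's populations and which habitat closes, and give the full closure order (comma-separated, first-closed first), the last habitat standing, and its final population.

Closure order: Greywater, Briarlake, Ashgrove, Fernhollow
Last habitat: Dunmere with 71 animals

Round 1: Ashgrove=10 Briarlake=14 Dunmere=10 Fernhollow=14 Greywater=23 → close Greywater (overflow 15)
  23÷4 = 5 each, +1 to first 3
Round 2: Ashgrove=16 Briarlake=20 Dunmere=16 Fernhollow=19 → close Briarlake (overflow 12)
  20÷3 = 6 each, +1 to first 2
Round 3: Ashgrove=23 Dunmere=23 Fernhollow=25 → close Ashgrove (overflow 17)
  23÷2 = 11 each, +1 to first 1
Round 4: Dunmere=35 Fernhollow=36 → close Fernhollow (overflow 28)
  36÷1 = 36 each, +1 to first 0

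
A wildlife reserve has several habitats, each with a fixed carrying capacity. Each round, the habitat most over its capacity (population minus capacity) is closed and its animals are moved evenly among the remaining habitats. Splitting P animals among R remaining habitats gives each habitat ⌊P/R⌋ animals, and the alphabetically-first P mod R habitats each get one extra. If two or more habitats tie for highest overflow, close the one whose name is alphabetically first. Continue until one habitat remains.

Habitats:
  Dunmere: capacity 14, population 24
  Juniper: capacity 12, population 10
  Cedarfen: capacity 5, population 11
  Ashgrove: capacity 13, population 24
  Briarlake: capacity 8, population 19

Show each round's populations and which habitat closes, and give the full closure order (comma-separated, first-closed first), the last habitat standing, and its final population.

Closure order: Ashgrove, Briarlake, Dunmere, Cedarfen
Last habitat: Juniper with 88 animals

Round 1: Ashgrove=24 Briarlake=19 Cedarfen=11 Dunmere=24 Juniper=10 → close Ashgrove (overflow 11)
  24÷4 = 6 each, +1 to first 0
Round 2: Briarlake=25 Cedarfen=17 Dunmere=30 Juniper=16 → close Briarlake (overflow 17)
  25÷3 = 8 each, +1 to first 1
Round 3: Cedarfen=26 Dunmere=38 Juniper=24 → close Dunmere (overflow 24)
  38÷2 = 19 each, +1 to first 0
Round 4: Cedarfen=45 Juniper=43 → close Cedarfen (overflow 40)
  45÷1 = 45 each, +1 to first 0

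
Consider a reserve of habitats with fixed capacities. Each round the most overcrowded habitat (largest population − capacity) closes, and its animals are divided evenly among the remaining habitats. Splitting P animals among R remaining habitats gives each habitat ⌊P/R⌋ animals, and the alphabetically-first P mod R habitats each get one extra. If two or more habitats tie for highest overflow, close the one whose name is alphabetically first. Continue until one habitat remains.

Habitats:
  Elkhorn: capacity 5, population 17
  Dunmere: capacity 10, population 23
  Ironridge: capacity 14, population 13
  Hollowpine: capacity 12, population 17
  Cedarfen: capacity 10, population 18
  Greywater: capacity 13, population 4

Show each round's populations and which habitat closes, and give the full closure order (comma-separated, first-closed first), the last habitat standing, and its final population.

Closure order: Dunmere, Elkhorn, Cedarfen, Hollowpine, Ironridge
Last habitat: Greywater with 92 animals

Round 1: Cedarfen=18 Dunmere=23 Elkhorn=17 Greywater=4 Hollowpine=17 Ironridge=13 → close Dunmere (overflow 13)
  23÷5 = 4 each, +1 to first 3
Round 2: Cedarfen=23 Elkhorn=22 Greywater=9 Hollowpine=21 Ironridge=17 → close Elkhorn (overflow 17)
  22÷4 = 5 each, +1 to first 2
Round 3: Cedarfen=29 Greywater=15 Hollowpine=26 Ironridge=22 → close Cedarfen (overflow 19)
  29÷3 = 9 each, +1 to first 2
Round 4: Greywater=25 Hollowpine=36 Ironridge=31 → close Hollowpine (overflow 24)
  36÷2 = 18 each, +1 to first 0
Round 5: Greywater=43 Ironridge=49 → close Ironridge (overflow 35)
  49÷1 = 49 each, +1 to first 0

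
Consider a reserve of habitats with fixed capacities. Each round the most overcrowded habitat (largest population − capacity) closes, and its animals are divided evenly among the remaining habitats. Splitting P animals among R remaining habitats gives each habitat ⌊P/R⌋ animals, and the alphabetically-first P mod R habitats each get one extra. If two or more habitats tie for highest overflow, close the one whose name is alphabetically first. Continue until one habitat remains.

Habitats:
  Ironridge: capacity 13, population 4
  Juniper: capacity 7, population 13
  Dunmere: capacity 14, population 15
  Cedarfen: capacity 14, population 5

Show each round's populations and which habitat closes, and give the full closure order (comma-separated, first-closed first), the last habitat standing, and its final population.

Closure order: Juniper, Dunmere, Cedarfen
Last habitat: Ironridge with 37 animals

Round 1: Cedarfen=5 Dunmere=15 Ironridge=4 Juniper=13 → close Juniper (overflow 6)
  13÷3 = 4 each, +1 to first 1
Round 2: Cedarfen=10 Dunmere=19 Ironridge=8 → close Dunmere (overflow 5)
  19÷2 = 9 each, +1 to first 1
Round 3: Cedarfen=20 Ironridge=17 → close Cedarfen (overflow 6)
  20÷1 = 20 each, +1 to first 0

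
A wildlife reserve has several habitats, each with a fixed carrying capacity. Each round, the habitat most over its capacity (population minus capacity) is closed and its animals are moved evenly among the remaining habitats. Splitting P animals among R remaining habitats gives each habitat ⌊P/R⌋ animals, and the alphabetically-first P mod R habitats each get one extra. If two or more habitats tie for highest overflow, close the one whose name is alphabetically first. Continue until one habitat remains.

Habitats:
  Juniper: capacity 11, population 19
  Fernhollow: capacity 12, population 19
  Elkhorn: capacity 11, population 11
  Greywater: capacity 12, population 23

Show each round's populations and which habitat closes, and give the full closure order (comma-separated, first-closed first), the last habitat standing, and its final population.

Round 1: Elkhorn=11 Fernhollow=19 Greywater=23 Juniper=19 → close Greywater (overflow 11)
  23÷3 = 7 each, +1 to first 2
Round 2: Elkhorn=19 Fernhollow=27 Juniper=26 → close Fernhollow (overflow 15)
  27÷2 = 13 each, +1 to first 1
Round 3: Elkhorn=33 Juniper=39 → close Juniper (overflow 28)
  39÷1 = 39 each, +1 to first 0

Closure order: Greywater, Fernhollow, Juniper
Last habitat: Elkhorn with 72 animals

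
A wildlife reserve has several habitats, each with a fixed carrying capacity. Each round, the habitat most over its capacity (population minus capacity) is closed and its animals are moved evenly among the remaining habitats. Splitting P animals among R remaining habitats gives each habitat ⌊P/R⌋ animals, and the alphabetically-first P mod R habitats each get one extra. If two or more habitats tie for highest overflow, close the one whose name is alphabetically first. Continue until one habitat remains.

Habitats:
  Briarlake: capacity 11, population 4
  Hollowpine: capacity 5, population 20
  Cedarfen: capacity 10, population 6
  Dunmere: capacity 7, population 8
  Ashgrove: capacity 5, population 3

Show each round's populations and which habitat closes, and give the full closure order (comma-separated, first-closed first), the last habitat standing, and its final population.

Closure order: Hollowpine, Dunmere, Ashgrove, Cedarfen
Last habitat: Briarlake with 41 animals

Round 1: Ashgrove=3 Briarlake=4 Cedarfen=6 Dunmere=8 Hollowpine=20 → close Hollowpine (overflow 15)
  20÷4 = 5 each, +1 to first 0
Round 2: Ashgrove=8 Briarlake=9 Cedarfen=11 Dunmere=13 → close Dunmere (overflow 6)
  13÷3 = 4 each, +1 to first 1
Round 3: Ashgrove=13 Briarlake=13 Cedarfen=15 → close Ashgrove (overflow 8)
  13÷2 = 6 each, +1 to first 1
Round 4: Briarlake=20 Cedarfen=21 → close Cedarfen (overflow 11)
  21÷1 = 21 each, +1 to first 0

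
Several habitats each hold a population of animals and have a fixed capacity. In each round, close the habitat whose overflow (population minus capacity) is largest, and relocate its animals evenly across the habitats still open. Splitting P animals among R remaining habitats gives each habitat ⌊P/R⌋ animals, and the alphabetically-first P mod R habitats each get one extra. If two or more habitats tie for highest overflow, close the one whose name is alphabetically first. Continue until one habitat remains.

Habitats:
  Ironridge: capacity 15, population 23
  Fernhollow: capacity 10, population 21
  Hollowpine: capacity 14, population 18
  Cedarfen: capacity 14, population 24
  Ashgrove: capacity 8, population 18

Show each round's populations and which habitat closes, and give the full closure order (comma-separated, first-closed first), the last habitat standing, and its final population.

Closure order: Fernhollow, Ashgrove, Cedarfen, Ironridge
Last habitat: Hollowpine with 104 animals

Round 1: Ashgrove=18 Cedarfen=24 Fernhollow=21 Hollowpine=18 Ironridge=23 → close Fernhollow (overflow 11)
  21÷4 = 5 each, +1 to first 1
Round 2: Ashgrove=24 Cedarfen=29 Hollowpine=23 Ironridge=28 → close Ashgrove (overflow 16)
  24÷3 = 8 each, +1 to first 0
Round 3: Cedarfen=37 Hollowpine=31 Ironridge=36 → close Cedarfen (overflow 23)
  37÷2 = 18 each, +1 to first 1
Round 4: Hollowpine=50 Ironridge=54 → close Ironridge (overflow 39)
  54÷1 = 54 each, +1 to first 0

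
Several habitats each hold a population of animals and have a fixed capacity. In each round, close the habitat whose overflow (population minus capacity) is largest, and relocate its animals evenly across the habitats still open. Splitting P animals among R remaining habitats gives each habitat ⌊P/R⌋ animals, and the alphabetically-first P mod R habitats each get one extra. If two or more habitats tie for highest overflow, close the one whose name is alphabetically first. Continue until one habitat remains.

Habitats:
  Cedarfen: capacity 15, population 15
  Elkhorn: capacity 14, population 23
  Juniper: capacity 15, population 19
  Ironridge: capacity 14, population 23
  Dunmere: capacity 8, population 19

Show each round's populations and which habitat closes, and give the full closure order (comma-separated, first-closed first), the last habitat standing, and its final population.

Closure order: Dunmere, Elkhorn, Ironridge, Juniper
Last habitat: Cedarfen with 99 animals

Round 1: Cedarfen=15 Dunmere=19 Elkhorn=23 Ironridge=23 Juniper=19 → close Dunmere (overflow 11)
  19÷4 = 4 each, +1 to first 3
Round 2: Cedarfen=20 Elkhorn=28 Ironridge=28 Juniper=23 → close Elkhorn (overflow 14)
  28÷3 = 9 each, +1 to first 1
Round 3: Cedarfen=30 Ironridge=37 Juniper=32 → close Ironridge (overflow 23)
  37÷2 = 18 each, +1 to first 1
Round 4: Cedarfen=49 Juniper=50 → close Juniper (overflow 35)
  50÷1 = 50 each, +1 to first 0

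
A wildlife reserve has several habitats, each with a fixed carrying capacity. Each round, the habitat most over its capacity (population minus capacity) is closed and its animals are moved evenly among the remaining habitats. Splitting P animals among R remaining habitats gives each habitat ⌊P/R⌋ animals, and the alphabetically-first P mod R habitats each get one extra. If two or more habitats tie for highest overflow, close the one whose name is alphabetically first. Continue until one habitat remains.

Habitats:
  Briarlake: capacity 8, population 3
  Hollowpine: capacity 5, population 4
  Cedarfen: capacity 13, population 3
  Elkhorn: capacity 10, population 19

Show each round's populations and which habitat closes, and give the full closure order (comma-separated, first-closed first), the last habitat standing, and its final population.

Closure order: Elkhorn, Hollowpine, Briarlake
Last habitat: Cedarfen with 29 animals

Round 1: Briarlake=3 Cedarfen=3 Elkhorn=19 Hollowpine=4 → close Elkhorn (overflow 9)
  19÷3 = 6 each, +1 to first 1
Round 2: Briarlake=10 Cedarfen=9 Hollowpine=10 → close Hollowpine (overflow 5)
  10÷2 = 5 each, +1 to first 0
Round 3: Briarlake=15 Cedarfen=14 → close Briarlake (overflow 7)
  15÷1 = 15 each, +1 to first 0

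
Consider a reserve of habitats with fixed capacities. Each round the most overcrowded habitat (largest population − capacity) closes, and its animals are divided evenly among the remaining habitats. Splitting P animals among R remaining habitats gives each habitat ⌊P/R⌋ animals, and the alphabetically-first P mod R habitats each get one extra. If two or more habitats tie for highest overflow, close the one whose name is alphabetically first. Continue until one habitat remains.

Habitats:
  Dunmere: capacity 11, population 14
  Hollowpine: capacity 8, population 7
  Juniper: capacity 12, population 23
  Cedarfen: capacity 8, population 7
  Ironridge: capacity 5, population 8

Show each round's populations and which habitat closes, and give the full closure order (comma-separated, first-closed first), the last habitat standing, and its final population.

Round 1: Cedarfen=7 Dunmere=14 Hollowpine=7 Ironridge=8 Juniper=23 → close Juniper (overflow 11)
  23÷4 = 5 each, +1 to first 3
Round 2: Cedarfen=13 Dunmere=20 Hollowpine=13 Ironridge=13 → close Dunmere (overflow 9)
  20÷3 = 6 each, +1 to first 2
Round 3: Cedarfen=20 Hollowpine=20 Ironridge=19 → close Ironridge (overflow 14)
  19÷2 = 9 each, +1 to first 1
Round 4: Cedarfen=30 Hollowpine=29 → close Cedarfen (overflow 22)
  30÷1 = 30 each, +1 to first 0

Closure order: Juniper, Dunmere, Ironridge, Cedarfen
Last habitat: Hollowpine with 59 animals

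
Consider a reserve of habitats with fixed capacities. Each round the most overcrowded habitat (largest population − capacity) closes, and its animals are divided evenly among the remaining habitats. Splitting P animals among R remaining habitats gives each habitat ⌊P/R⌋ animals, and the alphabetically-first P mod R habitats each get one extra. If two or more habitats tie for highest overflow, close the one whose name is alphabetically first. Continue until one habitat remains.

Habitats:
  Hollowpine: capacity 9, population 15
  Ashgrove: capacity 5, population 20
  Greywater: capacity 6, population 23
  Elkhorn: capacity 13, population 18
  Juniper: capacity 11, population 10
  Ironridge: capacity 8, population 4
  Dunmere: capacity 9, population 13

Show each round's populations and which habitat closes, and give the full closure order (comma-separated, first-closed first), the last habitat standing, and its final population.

Closure order: Greywater, Ashgrove, Hollowpine, Elkhorn, Dunmere, Ironridge
Last habitat: Juniper with 103 animals

Round 1: Ashgrove=20 Dunmere=13 Elkhorn=18 Greywater=23 Hollowpine=15 Ironridge=4 Juniper=10 → close Greywater (overflow 17)
  23÷6 = 3 each, +1 to first 5
Round 2: Ashgrove=24 Dunmere=17 Elkhorn=22 Hollowpine=19 Ironridge=8 Juniper=13 → close Ashgrove (overflow 19)
  24÷5 = 4 each, +1 to first 4
Round 3: Dunmere=22 Elkhorn=27 Hollowpine=24 Ironridge=13 Juniper=17 → close Hollowpine (overflow 15)
  24÷4 = 6 each, +1 to first 0
Round 4: Dunmere=28 Elkhorn=33 Ironridge=19 Juniper=23 → close Elkhorn (overflow 20)
  33÷3 = 11 each, +1 to first 0
Round 5: Dunmere=39 Ironridge=30 Juniper=34 → close Dunmere (overflow 30)
  39÷2 = 19 each, +1 to first 1
Round 6: Ironridge=50 Juniper=53 → close Ironridge (overflow 42)
  50÷1 = 50 each, +1 to first 0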